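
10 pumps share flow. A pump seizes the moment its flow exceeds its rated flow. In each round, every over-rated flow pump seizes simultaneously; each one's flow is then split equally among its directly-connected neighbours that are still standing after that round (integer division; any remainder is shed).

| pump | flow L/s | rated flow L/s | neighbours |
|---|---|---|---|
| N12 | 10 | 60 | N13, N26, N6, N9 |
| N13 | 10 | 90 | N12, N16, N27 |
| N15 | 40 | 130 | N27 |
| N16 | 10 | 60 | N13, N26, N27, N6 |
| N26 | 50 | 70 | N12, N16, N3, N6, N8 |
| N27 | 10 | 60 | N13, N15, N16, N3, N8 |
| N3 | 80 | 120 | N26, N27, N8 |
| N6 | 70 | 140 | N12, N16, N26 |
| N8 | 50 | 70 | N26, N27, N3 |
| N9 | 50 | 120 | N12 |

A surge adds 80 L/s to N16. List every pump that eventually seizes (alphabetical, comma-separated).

N16, N26

Round 1 — N16 at 90 > 60. N16 seizes.
  N16 sheds 90 L/s to N13, N26, N27, N6: 22 each (2 lost).
    N13: 10+22 = 32 ≤ 90
    N26: 50+22 = 72 > 70
    N27: 10+22 = 32 ≤ 60
    N6: 70+22 = 92 ≤ 140
Round 2 — N26 seizes.
  N26 sheds 72 L/s to N12, N3, N6, N8: 18 each.
    N12: 10+18 = 28 ≤ 60
    N3: 80+18 = 98 ≤ 120
    N6: 92+18 = 110 ≤ 140
    N8: 50+18 = 68 ≤ 70
No further seizures.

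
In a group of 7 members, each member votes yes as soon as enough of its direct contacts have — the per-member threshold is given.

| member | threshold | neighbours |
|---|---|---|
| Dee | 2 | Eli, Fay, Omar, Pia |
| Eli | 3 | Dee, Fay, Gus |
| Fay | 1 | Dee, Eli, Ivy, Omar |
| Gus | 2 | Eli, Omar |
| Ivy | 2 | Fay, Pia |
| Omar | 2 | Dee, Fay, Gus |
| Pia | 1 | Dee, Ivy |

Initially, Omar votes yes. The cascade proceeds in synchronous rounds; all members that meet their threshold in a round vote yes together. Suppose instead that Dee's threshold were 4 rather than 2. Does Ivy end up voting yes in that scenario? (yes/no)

no

With Dee's threshold at 4:
Round 1 — Omar votes yes (initial).
Round 2 — checking thresholds:
  Dee: 1 of 4 neighbours < 4, not yet.
  Fay: 1 of 4 neighbours ≥ 1, votes yes.
  Gus: 1 of 2 neighbours < 2, not yet.
Round 3 — no new yes votes; cascade stops.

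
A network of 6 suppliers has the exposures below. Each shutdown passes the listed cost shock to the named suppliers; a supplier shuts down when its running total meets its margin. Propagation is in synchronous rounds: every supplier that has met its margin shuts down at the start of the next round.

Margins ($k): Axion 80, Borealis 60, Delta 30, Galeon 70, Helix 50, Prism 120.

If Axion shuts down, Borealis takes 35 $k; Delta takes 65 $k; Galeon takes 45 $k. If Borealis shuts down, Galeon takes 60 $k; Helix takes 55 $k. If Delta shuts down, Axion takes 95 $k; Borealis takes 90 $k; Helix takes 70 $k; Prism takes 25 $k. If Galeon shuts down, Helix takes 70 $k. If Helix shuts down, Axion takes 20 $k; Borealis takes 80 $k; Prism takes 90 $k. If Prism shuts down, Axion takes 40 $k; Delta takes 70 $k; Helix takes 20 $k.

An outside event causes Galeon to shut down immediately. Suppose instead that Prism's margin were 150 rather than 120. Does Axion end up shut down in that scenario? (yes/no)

no

With Prism's margin at 150:
Round 1 — Galeon shuts down (initial).
  Helix: +70 → 70 ≥ 50
Round 2 — Helix shuts down.
  Axion: +20 → 20 < 80
  Borealis: +80 → 80 ≥ 60
  Prism: +90 → 90 < 150
Round 3 — Borealis shuts down.
No further shutdowns.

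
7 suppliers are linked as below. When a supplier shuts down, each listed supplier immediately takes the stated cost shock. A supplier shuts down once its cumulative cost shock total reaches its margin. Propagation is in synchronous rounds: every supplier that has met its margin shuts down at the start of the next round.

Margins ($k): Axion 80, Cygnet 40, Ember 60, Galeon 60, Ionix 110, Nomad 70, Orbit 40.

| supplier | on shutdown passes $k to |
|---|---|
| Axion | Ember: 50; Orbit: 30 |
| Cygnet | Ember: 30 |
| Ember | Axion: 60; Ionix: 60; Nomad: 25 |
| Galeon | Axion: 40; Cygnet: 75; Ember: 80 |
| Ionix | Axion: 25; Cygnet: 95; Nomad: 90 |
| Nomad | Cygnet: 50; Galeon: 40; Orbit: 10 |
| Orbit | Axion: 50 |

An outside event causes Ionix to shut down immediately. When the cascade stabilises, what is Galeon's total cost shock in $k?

40

Round 1 — Ionix shuts down (initial).
  Axion: +25 → 25 < 80
  Cygnet: +95 → 95 ≥ 40
  Nomad: +90 → 90 ≥ 70
Round 2 — Cygnet, Nomad shut down.
  Ember: +30 → 30 < 60
  Galeon: +40 → 40 < 60
  Orbit: +10 → 10 < 40
No further shutdowns.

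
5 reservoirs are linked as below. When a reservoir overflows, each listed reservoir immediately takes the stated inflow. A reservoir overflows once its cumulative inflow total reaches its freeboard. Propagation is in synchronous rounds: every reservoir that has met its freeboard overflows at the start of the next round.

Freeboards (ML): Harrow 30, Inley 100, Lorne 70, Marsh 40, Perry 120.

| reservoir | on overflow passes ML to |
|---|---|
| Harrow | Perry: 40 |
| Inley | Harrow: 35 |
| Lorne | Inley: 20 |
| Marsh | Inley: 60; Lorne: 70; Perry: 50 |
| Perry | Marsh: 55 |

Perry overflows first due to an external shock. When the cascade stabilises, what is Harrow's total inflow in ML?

0

Round 1 — Perry overflows (initial).
  Marsh: +55 → 55 ≥ 40
Round 2 — Marsh overflows.
  Inley: +60 → 60 < 100
  Lorne: +70 → 70 ≥ 70
Round 3 — Lorne overflows.
  Inley: +20 → 80 < 100
No further overflows.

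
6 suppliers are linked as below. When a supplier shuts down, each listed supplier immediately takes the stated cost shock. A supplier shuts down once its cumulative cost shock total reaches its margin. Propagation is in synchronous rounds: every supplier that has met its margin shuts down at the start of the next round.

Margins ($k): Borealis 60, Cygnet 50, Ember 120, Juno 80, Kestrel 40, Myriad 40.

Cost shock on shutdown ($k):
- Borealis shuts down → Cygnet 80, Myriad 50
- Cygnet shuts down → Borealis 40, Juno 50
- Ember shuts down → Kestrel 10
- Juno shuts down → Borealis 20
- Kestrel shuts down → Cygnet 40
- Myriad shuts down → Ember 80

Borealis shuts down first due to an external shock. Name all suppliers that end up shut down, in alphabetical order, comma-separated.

Round 1 — Borealis shuts down (initial).
  Cygnet: +80 → 80 ≥ 50
  Myriad: +50 → 50 ≥ 40
Round 2 — Cygnet, Myriad shut down.
  Ember: +80 → 80 < 120
  Juno: +50 → 50 < 80
No further shutdowns.

Borealis, Cygnet, Myriad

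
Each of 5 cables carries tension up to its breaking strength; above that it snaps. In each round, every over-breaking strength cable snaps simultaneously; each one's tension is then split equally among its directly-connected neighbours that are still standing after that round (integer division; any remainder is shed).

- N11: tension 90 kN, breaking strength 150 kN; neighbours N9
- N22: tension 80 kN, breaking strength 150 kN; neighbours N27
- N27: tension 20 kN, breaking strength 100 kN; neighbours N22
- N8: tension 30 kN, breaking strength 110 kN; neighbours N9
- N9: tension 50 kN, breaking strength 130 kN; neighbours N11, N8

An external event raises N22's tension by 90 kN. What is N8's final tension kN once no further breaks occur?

30

Round 1 — N22 at 170 > 150. N22 snaps.
  N22 sheds 170 kN to N27: 170 each.
    N27: 20+170 = 190 > 100
Round 2 — N27 snaps.
  N27 sheds 190 kN: no online neighbours, lost.
No further breaks.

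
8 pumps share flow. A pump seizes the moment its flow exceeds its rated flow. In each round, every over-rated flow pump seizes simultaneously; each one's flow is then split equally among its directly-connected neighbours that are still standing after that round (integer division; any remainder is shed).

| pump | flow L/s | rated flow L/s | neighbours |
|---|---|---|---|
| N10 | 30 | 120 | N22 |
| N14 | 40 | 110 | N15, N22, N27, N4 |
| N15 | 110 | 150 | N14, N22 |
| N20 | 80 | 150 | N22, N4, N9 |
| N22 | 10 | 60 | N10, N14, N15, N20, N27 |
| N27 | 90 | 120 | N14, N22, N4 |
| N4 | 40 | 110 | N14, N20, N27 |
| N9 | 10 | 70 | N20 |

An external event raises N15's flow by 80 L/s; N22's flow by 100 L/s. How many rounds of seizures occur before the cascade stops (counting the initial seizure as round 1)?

Round 1 — N15 at 190 > 150; N22 at 110 > 60. N15, N22 seize.
  N15 sheds 190 L/s to N14: 190 each.
    N14: 40+190 = 230 > 110
  N22 sheds 110 L/s to N10, N14, N20, N27: 27 each (2 lost).
    N10: 30+27 = 57 ≤ 120
    N14: 230+27 = 257 > 110
    N20: 80+27 = 107 ≤ 150
    N27: 90+27 = 117 ≤ 120
Round 2 — N14 seizes.
  N14 sheds 257 L/s to N27, N4: 128 each (1 lost).
    N27: 117+128 = 245 > 120
    N4: 40+128 = 168 > 110
Round 3 — N27, N4 seize.
  N27 sheds 245 L/s: no online neighbours, lost.
  N4 sheds 168 L/s to N20: 168 each.
    N20: 107+168 = 275 > 150
Round 4 — N20 seizes.
  N20 sheds 275 L/s to N9: 275 each.
    N9: 10+275 = 285 > 70
Round 5 — N9 seizes.
  N9 sheds 285 L/s: no online neighbours, lost.
No further seizures.

5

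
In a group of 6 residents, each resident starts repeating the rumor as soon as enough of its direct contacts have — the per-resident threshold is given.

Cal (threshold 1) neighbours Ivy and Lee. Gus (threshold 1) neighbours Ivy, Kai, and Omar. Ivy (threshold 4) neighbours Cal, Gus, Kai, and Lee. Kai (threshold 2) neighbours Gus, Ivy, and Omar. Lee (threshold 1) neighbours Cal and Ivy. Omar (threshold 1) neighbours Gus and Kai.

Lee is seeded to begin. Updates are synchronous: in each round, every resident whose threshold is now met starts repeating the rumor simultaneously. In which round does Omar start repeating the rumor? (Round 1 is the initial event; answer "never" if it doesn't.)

Round 1 — Lee starts repeating the rumor (initial).
Round 2 — checking thresholds:
  Cal: 1 of 2 neighbours ≥ 1, starts repeating the rumor.
  Ivy: 1 of 4 neighbours < 4, holds.
Round 3 — no new spreads; cascade stops.

never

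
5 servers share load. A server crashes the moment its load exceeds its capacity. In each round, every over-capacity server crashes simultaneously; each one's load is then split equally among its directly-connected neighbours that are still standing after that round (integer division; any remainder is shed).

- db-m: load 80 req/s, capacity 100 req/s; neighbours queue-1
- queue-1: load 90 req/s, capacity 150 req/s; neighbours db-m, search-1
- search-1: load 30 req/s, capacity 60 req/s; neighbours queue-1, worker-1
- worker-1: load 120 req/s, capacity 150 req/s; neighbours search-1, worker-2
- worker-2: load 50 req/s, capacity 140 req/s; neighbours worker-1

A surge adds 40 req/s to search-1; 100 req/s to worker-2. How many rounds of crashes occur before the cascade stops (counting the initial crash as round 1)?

Round 1 — search-1 at 70 > 60; worker-2 at 150 > 140. search-1, worker-2 crash.
  search-1 sheds 70 req/s to queue-1, worker-1: 35 each.
    queue-1: 90+35 = 125 ≤ 150
    worker-1: 120+35 = 155 > 150
  worker-2 sheds 150 req/s to worker-1: 150 each.
    worker-1: 155+150 = 305 > 150
Round 2 — worker-1 crashes.
  worker-1 sheds 305 req/s: no online neighbours, lost.
No further crashes.

2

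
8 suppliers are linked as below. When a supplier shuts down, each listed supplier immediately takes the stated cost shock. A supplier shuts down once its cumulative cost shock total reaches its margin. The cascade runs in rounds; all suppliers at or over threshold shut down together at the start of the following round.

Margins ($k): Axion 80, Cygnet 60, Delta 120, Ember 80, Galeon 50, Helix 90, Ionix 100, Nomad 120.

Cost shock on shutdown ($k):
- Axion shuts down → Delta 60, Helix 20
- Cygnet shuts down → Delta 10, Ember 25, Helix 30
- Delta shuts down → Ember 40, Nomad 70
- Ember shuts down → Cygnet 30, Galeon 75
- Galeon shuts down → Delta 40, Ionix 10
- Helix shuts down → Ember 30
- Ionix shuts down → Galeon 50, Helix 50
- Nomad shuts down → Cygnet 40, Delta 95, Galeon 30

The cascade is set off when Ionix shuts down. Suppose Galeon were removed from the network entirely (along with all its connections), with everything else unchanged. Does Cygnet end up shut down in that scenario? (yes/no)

With Galeon removed:
Round 1 — Ionix shuts down (initial).
  Helix: +50 → 50 < 90
No further shutdowns.

no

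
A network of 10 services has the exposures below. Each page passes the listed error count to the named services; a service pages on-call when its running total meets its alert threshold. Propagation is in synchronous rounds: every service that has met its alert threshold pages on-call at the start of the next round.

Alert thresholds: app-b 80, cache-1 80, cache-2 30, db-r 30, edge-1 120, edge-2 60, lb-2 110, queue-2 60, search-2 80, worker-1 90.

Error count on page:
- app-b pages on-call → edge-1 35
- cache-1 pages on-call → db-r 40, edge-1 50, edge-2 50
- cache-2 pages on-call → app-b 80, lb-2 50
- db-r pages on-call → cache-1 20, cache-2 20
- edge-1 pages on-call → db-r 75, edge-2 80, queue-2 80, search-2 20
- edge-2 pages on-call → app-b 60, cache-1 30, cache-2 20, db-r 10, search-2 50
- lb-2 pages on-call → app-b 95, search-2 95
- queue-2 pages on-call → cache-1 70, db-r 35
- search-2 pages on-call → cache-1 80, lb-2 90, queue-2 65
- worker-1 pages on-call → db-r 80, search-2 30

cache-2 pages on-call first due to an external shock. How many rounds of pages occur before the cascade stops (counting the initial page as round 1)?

2

Round 1 — cache-2 pages on-call (initial).
  app-b: +80 → 80 ≥ 80
  lb-2: +50 → 50 < 110
Round 2 — app-b pages on-call.
  edge-1: +35 → 35 < 120
No further pages.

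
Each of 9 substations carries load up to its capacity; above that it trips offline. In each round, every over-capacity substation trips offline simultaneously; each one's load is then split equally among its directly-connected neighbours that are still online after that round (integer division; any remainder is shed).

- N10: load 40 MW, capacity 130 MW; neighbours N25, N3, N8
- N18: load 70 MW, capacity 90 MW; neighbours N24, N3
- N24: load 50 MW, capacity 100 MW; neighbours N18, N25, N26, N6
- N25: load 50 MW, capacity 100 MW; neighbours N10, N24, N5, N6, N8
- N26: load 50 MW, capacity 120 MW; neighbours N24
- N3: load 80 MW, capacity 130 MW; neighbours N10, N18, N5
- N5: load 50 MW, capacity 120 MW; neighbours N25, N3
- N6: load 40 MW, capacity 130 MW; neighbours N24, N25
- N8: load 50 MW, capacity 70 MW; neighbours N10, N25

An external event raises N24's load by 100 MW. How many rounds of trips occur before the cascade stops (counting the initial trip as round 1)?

Round 1 — N24 at 150 > 100. N24 trips offline.
  N24 sheds 150 MW to N18, N25, N26, N6: 37 each (2 lost).
    N18: 70+37 = 107 > 90
    N25: 50+37 = 87 ≤ 100
    N26: 50+37 = 87 ≤ 120
    N6: 40+37 = 77 ≤ 130
Round 2 — N18 trips offline.
  N18 sheds 107 MW to N3: 107 each.
    N3: 80+107 = 187 > 130
Round 3 — N3 trips offline.
  N3 sheds 187 MW to N10, N5: 93 each (1 lost).
    N10: 40+93 = 133 > 130
    N5: 50+93 = 143 > 120
Round 4 — N10, N5 trip offline.
  N10 sheds 133 MW to N25, N8: 66 each (1 lost).
    N25: 87+66 = 153 > 100
    N8: 50+66 = 116 > 70
  N5 sheds 143 MW to N25: 143 each.
    N25: 153+143 = 296 > 100
Round 5 — N25, N8 trip offline.
  N25 sheds 296 MW to N6: 296 each.
    N6: 77+296 = 373 > 130
  N8 sheds 116 MW: no online neighbours, lost.
Round 6 — N6 trips offline.
  N6 sheds 373 MW: no online neighbours, lost.
No further trips.

6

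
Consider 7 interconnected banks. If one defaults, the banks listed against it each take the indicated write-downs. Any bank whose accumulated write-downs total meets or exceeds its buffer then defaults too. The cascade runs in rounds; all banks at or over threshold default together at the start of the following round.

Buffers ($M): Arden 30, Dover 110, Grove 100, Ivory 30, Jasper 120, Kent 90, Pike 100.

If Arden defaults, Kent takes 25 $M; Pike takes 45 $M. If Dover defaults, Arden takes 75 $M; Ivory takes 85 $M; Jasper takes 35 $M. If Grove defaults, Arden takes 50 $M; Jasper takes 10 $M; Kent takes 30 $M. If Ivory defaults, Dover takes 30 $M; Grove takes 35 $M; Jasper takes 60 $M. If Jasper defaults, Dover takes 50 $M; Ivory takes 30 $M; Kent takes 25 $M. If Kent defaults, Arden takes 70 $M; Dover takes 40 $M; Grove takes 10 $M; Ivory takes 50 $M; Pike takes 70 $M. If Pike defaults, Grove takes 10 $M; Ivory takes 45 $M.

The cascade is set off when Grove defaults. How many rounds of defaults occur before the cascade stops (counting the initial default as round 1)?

2

Round 1 — Grove defaults (initial).
  Arden: +50 → 50 ≥ 30
  Jasper: +10 → 10 < 120
  Kent: +30 → 30 < 90
Round 2 — Arden defaults.
  Kent: +25 → 55 < 90
  Pike: +45 → 45 < 100
No further defaults.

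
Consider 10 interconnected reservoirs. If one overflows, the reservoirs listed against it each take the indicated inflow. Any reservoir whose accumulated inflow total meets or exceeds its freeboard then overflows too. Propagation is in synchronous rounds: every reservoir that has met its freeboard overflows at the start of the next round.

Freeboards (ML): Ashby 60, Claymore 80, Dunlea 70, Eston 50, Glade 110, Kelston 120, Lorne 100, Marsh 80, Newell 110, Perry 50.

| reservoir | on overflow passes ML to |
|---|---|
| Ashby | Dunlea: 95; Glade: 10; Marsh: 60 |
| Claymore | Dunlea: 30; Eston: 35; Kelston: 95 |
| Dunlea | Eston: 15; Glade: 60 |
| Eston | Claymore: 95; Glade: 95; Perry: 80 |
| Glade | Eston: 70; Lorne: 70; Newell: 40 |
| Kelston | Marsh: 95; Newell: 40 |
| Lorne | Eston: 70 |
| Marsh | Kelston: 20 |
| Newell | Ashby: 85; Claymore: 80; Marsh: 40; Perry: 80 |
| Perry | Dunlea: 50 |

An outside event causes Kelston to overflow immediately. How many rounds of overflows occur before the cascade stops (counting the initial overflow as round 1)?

Round 1 — Kelston overflows (initial).
  Marsh: +95 → 95 ≥ 80
  Newell: +40 → 40 < 110
Round 2 — Marsh overflows.
No further overflows.

2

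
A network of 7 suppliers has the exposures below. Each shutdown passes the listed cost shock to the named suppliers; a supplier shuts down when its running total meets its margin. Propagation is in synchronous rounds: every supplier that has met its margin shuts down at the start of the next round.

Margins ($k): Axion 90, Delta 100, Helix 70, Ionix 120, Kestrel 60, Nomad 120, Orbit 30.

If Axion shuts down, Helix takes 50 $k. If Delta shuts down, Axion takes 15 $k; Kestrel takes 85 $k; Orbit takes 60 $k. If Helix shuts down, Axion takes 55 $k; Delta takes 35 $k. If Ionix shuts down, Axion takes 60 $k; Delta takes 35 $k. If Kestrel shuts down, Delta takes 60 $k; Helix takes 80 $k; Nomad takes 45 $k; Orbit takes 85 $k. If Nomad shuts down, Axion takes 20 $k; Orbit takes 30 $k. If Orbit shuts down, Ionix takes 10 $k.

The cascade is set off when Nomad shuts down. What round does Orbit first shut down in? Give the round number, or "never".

2

Round 1 — Nomad shuts down (initial).
  Axion: +20 → 20 < 90
  Orbit: +30 → 30 ≥ 30
Round 2 — Orbit shuts down.
  Ionix: +10 → 10 < 120
No further shutdowns.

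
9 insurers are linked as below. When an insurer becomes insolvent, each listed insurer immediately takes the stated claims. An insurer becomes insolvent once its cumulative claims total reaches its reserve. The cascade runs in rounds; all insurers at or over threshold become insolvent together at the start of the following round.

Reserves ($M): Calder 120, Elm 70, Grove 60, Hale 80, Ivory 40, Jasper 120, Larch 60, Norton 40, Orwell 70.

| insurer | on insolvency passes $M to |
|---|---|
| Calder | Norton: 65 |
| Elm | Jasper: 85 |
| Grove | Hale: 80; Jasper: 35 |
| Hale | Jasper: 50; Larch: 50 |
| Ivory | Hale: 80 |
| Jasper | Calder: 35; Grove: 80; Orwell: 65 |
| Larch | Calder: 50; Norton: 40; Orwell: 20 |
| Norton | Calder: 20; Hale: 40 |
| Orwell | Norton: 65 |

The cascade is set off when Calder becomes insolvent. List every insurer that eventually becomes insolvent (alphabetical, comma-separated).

Round 1 — Calder becomes insolvent (initial).
  Norton: +65 → 65 ≥ 40
Round 2 — Norton becomes insolvent.
  Hale: +40 → 40 < 80
No further insolvencies.

Calder, Norton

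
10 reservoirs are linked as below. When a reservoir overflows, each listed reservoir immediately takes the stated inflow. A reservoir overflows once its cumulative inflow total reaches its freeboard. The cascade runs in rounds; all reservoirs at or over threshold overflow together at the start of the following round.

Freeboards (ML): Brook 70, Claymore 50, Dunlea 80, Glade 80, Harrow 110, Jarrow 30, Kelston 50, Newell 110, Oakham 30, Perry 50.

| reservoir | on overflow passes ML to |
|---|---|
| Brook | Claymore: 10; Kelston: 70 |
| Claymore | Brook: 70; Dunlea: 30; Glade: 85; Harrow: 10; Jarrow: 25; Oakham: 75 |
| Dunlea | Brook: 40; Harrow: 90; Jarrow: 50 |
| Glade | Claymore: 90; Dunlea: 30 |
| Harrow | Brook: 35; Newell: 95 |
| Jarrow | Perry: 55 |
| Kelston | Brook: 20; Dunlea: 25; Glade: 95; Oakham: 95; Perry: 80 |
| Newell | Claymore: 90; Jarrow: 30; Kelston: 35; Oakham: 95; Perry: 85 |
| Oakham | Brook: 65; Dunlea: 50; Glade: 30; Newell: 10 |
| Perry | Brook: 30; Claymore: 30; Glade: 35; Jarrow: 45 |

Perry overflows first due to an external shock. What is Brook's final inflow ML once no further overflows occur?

30

Round 1 — Perry overflows (initial).
  Brook: +30 → 30 < 70
  Claymore: +30 → 30 < 50
  Glade: +35 → 35 < 80
  Jarrow: +45 → 45 ≥ 30
Round 2 — Jarrow overflows.
No further overflows.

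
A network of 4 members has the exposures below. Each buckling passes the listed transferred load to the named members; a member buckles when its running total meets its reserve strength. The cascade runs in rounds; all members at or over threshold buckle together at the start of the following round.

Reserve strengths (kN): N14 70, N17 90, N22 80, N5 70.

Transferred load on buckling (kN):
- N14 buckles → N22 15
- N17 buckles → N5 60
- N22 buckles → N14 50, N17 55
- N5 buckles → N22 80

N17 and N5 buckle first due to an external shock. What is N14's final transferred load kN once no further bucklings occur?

50

Round 1 — N17, N5 buckle (initial).
  N22: +80 → 80 ≥ 80
Round 2 — N22 buckles.
  N14: +50 → 50 < 70
No further bucklings.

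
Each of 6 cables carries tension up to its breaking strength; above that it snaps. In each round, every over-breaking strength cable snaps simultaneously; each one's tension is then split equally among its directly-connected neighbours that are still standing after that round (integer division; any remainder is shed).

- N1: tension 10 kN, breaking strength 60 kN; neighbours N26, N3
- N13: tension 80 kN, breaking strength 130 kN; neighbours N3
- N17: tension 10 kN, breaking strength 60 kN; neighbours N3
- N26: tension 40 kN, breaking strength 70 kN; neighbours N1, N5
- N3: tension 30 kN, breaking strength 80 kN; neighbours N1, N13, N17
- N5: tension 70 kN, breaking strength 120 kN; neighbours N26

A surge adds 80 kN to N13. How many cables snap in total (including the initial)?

6

Round 1 — N13 at 160 > 130. N13 snaps.
  N13 sheds 160 kN to N3: 160 each.
    N3: 30+160 = 190 > 80
Round 2 — N3 snaps.
  N3 sheds 190 kN to N1, N17: 95 each.
    N1: 10+95 = 105 > 60
    N17: 10+95 = 105 > 60
Round 3 — N1, N17 snap.
  N1 sheds 105 kN to N26: 105 each.
    N26: 40+105 = 145 > 70
  N17 sheds 105 kN: no online neighbours, lost.
Round 4 — N26 snaps.
  N26 sheds 145 kN to N5: 145 each.
    N5: 70+145 = 215 > 120
Round 5 — N5 snaps.
  N5 sheds 215 kN: no online neighbours, lost.
No further breaks.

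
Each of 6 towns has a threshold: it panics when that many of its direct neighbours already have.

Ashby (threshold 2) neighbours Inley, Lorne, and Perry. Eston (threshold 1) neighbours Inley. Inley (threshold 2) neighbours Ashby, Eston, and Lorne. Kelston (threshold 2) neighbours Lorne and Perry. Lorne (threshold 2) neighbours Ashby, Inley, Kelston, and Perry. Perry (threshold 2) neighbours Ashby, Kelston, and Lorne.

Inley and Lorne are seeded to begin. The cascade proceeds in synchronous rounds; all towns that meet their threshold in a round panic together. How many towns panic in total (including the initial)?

Round 1 — Inley, Lorne panic (initial).
Round 2 — checking thresholds:
  Ashby: 2 of 3 neighbours ≥ 2, panics.
  Eston: 1 of 1 neighbours ≥ 1, panics.
  Kelston: 1 of 2 neighbours < 2, below threshold.
  Perry: 1 of 3 neighbours < 2, below threshold.
Round 3 — checking thresholds:
  Kelston: 1 of 2 neighbours < 2, below threshold.
  Perry: 2 of 3 neighbours ≥ 2, panics.
Round 4 — checking thresholds:
  Kelston: 2 of 2 neighbours ≥ 2, panics.
Round 5 — no new panics; cascade stops.

6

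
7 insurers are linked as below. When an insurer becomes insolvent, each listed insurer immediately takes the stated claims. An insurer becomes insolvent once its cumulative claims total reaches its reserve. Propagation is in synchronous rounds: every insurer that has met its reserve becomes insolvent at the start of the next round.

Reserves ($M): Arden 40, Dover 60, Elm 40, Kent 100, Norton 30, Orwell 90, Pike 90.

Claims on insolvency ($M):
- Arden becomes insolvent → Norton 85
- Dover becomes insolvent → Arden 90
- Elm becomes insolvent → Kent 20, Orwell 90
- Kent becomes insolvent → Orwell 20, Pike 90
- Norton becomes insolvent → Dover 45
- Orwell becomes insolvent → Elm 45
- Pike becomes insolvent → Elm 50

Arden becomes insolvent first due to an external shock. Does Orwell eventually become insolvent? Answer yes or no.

Round 1 — Arden becomes insolvent (initial).
  Norton: +85 → 85 ≥ 30
Round 2 — Norton becomes insolvent.
  Dover: +45 → 45 < 60
No further insolvencies.

no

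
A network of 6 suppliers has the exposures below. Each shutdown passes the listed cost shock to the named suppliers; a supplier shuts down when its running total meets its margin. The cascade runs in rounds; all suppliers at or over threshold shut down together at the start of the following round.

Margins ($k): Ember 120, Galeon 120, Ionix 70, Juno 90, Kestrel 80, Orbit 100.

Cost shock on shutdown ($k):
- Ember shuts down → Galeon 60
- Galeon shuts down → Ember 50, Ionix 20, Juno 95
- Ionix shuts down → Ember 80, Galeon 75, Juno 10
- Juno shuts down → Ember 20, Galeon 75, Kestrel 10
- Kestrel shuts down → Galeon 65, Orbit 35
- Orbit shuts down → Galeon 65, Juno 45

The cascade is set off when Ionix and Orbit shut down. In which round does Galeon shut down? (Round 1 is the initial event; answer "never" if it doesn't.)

2

Round 1 — Ionix, Orbit shut down (initial).
  Ember: +80 → 80 < 120
  Galeon: +75+65 → 140 ≥ 120
  Juno: +10+45 → 55 < 90
Round 2 — Galeon shuts down.
  Ember: +50 → 130 ≥ 120
  Juno: +95 → 150 ≥ 90
Round 3 — Ember, Juno shut down.
  Kestrel: +10 → 10 < 80
No further shutdowns.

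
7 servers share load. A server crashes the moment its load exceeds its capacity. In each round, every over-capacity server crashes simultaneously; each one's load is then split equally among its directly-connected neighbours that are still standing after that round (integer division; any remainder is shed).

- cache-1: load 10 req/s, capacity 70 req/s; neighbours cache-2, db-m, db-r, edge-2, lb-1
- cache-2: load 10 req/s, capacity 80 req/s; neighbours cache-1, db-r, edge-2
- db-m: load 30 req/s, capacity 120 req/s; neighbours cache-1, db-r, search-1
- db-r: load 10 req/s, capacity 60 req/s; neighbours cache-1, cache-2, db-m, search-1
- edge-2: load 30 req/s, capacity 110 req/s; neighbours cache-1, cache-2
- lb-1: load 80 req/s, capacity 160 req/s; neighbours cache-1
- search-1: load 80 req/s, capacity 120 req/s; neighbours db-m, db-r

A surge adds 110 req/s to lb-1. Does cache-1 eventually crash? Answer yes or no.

Round 1 — lb-1 at 190 > 160. lb-1 crashes.
  lb-1 sheds 190 req/s to cache-1: 190 each.
    cache-1: 10+190 = 200 > 70
Round 2 — cache-1 crashes.
  cache-1 sheds 200 req/s to cache-2, db-m, db-r, edge-2: 50 each.
    cache-2: 10+50 = 60 ≤ 80
    db-m: 30+50 = 80 ≤ 120
    db-r: 10+50 = 60 ≤ 60
    edge-2: 30+50 = 80 ≤ 110
No further crashes.

yes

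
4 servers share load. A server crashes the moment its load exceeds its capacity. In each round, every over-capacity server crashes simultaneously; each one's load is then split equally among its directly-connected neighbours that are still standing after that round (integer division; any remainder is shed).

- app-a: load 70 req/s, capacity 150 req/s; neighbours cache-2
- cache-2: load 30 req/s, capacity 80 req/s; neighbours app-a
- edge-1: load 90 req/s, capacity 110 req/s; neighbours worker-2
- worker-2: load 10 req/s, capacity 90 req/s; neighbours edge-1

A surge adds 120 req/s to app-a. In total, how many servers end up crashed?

2

Round 1 — app-a at 190 > 150. app-a crashes.
  app-a sheds 190 req/s to cache-2: 190 each.
    cache-2: 30+190 = 220 > 80
Round 2 — cache-2 crashes.
  cache-2 sheds 220 req/s: no online neighbours, lost.
No further crashes.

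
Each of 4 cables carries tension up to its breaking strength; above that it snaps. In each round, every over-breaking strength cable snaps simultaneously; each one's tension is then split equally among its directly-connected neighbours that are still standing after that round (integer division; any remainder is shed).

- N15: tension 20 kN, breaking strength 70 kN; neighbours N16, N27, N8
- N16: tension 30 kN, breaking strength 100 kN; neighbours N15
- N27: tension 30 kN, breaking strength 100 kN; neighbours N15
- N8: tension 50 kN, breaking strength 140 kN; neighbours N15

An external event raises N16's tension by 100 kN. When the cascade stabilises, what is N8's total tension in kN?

Round 1 — N16 at 130 > 100. N16 snaps.
  N16 sheds 130 kN to N15: 130 each.
    N15: 20+130 = 150 > 70
Round 2 — N15 snaps.
  N15 sheds 150 kN to N27, N8: 75 each.
    N27: 30+75 = 105 > 100
    N8: 50+75 = 125 ≤ 140
Round 3 — N27 snaps.
  N27 sheds 105 kN: no online neighbours, lost.
No further breaks.

125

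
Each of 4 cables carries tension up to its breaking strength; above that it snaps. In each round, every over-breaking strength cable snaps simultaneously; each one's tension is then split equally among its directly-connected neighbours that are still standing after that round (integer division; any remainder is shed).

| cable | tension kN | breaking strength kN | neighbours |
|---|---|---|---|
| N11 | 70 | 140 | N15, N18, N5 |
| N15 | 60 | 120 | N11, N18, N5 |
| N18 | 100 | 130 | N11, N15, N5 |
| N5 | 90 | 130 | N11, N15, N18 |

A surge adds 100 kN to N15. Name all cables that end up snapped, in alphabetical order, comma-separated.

N11, N15, N18, N5

Round 1 — N15 at 160 > 120. N15 snaps.
  N15 sheds 160 kN to N11, N18, N5: 53 each (1 lost).
    N11: 70+53 = 123 ≤ 140
    N18: 100+53 = 153 > 130
    N5: 90+53 = 143 > 130
Round 2 — N18, N5 snap.
  N18 sheds 153 kN to N11: 153 each.
    N11: 123+153 = 276 > 140
  N5 sheds 143 kN to N11: 143 each.
    N11: 276+143 = 419 > 140
Round 3 — N11 snaps.
  N11 sheds 419 kN: no online neighbours, lost.
No further breaks.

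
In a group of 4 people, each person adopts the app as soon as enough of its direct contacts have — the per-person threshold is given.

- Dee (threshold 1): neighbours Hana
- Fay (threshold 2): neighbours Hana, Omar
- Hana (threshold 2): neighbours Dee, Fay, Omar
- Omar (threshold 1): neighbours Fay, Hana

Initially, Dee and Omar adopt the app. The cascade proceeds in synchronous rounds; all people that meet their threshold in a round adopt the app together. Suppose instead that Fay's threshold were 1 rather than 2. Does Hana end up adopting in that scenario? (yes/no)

yes

With Fay's threshold at 1:
Round 1 — Dee, Omar adopt the app (initial).
Round 2 — checking thresholds:
  Fay: 1 of 2 neighbours ≥ 1, adopts the app.
  Hana: 2 of 3 neighbours ≥ 2, adopts the app.
Round 3 — no new adoptions; cascade stops.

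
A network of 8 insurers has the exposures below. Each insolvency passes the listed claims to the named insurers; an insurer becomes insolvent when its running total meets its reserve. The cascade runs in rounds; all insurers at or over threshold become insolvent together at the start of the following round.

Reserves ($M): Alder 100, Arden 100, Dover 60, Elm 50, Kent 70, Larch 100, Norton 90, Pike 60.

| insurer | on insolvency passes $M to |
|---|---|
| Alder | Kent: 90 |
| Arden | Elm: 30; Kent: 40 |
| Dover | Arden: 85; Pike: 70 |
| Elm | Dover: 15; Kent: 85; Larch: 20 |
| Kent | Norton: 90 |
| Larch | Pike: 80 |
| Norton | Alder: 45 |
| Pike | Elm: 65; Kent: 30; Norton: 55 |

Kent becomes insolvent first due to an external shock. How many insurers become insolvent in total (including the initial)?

2

Round 1 — Kent becomes insolvent (initial).
  Norton: +90 → 90 ≥ 90
Round 2 — Norton becomes insolvent.
  Alder: +45 → 45 < 100
No further insolvencies.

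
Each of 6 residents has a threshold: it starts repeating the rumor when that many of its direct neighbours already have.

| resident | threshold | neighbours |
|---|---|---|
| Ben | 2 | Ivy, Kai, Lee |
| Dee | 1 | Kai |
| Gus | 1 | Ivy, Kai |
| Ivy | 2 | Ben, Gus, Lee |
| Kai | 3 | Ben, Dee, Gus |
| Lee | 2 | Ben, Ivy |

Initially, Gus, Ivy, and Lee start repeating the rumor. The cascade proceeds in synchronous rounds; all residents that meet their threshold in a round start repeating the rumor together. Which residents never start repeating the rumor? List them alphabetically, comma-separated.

Round 1 — Gus, Ivy, Lee start repeating the rumor (initial).
Round 2 — checking thresholds:
  Ben: 2 of 3 neighbours ≥ 2, starts repeating the rumor.
  Kai: 1 of 3 neighbours < 3, holds.
Round 3 — no new spreads; cascade stops.

Dee, Kai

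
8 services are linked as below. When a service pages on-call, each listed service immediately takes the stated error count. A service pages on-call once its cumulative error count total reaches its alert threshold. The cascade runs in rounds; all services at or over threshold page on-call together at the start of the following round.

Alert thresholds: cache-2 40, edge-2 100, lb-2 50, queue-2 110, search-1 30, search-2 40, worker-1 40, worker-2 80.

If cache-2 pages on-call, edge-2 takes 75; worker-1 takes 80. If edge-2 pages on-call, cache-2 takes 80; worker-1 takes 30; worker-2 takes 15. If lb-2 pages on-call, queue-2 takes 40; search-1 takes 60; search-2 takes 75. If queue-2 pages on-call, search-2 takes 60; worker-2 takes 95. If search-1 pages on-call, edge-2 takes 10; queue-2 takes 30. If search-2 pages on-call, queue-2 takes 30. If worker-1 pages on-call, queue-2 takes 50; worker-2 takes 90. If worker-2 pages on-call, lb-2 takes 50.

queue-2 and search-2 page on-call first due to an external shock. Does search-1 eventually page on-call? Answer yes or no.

yes

Round 1 — queue-2, search-2 page on-call (initial).
  worker-2: +95 → 95 ≥ 80
Round 2 — worker-2 pages on-call.
  lb-2: +50 → 50 ≥ 50
Round 3 — lb-2 pages on-call.
  search-1: +60 → 60 ≥ 30
Round 4 — search-1 pages on-call.
  edge-2: +10 → 10 < 100
No further pages.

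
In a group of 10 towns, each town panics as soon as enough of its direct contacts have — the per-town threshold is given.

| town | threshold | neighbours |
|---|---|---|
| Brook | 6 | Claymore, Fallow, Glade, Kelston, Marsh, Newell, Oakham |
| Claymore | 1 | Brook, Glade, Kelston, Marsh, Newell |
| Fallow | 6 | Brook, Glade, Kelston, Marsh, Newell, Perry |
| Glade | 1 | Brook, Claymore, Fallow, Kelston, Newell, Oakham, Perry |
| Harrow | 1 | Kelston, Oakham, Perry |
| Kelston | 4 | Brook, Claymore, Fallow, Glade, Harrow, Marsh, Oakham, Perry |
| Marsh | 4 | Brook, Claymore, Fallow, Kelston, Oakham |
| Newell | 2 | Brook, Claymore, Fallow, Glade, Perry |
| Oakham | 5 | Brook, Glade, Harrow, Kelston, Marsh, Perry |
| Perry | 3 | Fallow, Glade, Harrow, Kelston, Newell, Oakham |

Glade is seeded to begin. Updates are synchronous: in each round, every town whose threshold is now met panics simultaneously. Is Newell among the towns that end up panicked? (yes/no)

Round 1 — Glade panics (initial).
Round 2 — checking thresholds:
  Brook: 1 of 7 neighbours < 6, holds.
  Claymore: 1 of 5 neighbours ≥ 1, panics.
  Fallow: 1 of 6 neighbours < 6, holds.
  Kelston: 1 of 8 neighbours < 4, holds.
  Newell: 1 of 5 neighbours < 2, holds.
  Oakham: 1 of 6 neighbours < 5, holds.
  Perry: 1 of 6 neighbours < 3, holds.
Round 3 — checking thresholds:
  Brook: 2 of 7 neighbours < 6, holds.
  Fallow: 1 of 6 neighbours < 6, holds.
  Kelston: 2 of 8 neighbours < 4, holds.
  Marsh: 1 of 5 neighbours < 4, holds.
  Newell: 2 of 5 neighbours ≥ 2, panics.
  Oakham: 1 of 6 neighbours < 5, holds.
  Perry: 1 of 6 neighbours < 3, holds.
Round 4 — no new panics; cascade stops.

yes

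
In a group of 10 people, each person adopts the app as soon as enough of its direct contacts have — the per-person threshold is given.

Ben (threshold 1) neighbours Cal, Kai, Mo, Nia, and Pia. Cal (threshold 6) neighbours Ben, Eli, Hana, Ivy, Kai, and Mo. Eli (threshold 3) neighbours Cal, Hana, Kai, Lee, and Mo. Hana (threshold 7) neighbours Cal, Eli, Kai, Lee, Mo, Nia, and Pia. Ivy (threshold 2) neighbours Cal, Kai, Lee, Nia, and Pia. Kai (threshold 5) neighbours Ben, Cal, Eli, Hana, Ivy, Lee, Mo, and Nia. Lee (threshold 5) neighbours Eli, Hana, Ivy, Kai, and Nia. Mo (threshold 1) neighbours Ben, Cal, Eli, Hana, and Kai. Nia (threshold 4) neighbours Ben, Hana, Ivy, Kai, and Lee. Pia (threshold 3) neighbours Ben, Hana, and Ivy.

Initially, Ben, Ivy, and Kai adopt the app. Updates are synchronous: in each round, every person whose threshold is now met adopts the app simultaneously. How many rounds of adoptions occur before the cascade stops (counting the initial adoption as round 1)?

2

Round 1 — Ben, Ivy, Kai adopt the app (initial).
Round 2 — checking thresholds:
  Cal: 3 of 6 neighbours < 6, holds.
  Eli: 1 of 5 neighbours < 3, holds.
  Hana: 1 of 7 neighbours < 7, holds.
  Lee: 2 of 5 neighbours < 5, holds.
  Mo: 2 of 5 neighbours ≥ 1, adopts the app.
  Nia: 3 of 5 neighbours < 4, holds.
  Pia: 2 of 3 neighbours < 3, holds.
Round 3 — no new adoptions; cascade stops.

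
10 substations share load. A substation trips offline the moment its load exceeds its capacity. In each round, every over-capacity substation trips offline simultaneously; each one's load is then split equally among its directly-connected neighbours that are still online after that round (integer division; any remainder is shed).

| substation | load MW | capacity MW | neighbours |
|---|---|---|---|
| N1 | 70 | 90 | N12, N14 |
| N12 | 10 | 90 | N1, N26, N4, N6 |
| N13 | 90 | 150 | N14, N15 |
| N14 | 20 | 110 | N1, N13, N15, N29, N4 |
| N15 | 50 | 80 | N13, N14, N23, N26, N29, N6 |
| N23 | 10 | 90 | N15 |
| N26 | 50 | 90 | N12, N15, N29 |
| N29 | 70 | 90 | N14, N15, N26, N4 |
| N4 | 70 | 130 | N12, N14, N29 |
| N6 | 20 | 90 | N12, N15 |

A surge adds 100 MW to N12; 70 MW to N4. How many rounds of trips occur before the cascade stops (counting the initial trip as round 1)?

Round 1 — N12 at 110 > 90; N4 at 140 > 130. N12, N4 trip offline.
  N12 sheds 110 MW to N1, N26, N6: 36 each (2 lost).
    N1: 70+36 = 106 > 90
    N26: 50+36 = 86 ≤ 90
    N6: 20+36 = 56 ≤ 90
  N4 sheds 140 MW to N14, N29: 70 each.
    N14: 20+70 = 90 ≤ 110
    N29: 70+70 = 140 > 90
Round 2 — N1, N29 trip offline.
  N1 sheds 106 MW to N14: 106 each.
    N14: 90+106 = 196 > 110
  N29 sheds 140 MW to N14, N15, N26: 46 each (2 lost).
    N14: 196+46 = 242 > 110
    N15: 50+46 = 96 > 80
    N26: 86+46 = 132 > 90
Round 3 — N14, N15, N26 trip offline.
  N14 sheds 242 MW to N13: 242 each.
    N13: 90+242 = 332 > 150
  N15 sheds 96 MW to N13, N23, N6: 32 each.
    N13: 332+32 = 364 > 150
    N23: 10+32 = 42 ≤ 90
    N6: 56+32 = 88 ≤ 90
  N26 sheds 132 MW: no online neighbours, lost.
Round 4 — N13 trips offline.
  N13 sheds 364 MW: no online neighbours, lost.
No further trips.

4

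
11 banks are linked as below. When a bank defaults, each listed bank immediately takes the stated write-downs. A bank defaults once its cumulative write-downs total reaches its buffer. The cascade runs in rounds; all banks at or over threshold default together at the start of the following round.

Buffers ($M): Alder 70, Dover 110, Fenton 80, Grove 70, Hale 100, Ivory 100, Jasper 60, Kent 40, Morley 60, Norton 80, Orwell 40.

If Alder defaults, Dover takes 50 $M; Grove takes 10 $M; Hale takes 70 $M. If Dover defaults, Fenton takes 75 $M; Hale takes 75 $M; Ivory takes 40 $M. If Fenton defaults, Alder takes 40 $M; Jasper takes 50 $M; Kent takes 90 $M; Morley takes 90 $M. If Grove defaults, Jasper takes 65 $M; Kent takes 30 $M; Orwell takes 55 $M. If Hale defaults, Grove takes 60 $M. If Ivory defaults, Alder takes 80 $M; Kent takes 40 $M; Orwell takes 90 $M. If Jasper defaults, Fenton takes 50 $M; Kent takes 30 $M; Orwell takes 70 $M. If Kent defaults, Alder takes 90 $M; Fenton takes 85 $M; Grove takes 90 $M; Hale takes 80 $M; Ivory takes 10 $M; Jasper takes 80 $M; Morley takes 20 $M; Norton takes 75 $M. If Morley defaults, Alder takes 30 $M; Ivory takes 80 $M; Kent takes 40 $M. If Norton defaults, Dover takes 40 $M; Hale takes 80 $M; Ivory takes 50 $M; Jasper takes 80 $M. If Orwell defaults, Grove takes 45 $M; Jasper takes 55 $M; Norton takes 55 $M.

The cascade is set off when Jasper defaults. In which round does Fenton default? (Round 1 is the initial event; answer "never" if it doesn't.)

Round 1 — Jasper defaults (initial).
  Fenton: +50 → 50 < 80
  Kent: +30 → 30 < 40
  Orwell: +70 → 70 ≥ 40
Round 2 — Orwell defaults.
  Grove: +45 → 45 < 70
  Norton: +55 → 55 < 80
No further defaults.

never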